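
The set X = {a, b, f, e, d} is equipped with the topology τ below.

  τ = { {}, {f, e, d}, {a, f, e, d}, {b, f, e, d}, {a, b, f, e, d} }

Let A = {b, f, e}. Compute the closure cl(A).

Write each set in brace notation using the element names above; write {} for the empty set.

closure: X∖int(X∖A) = X∖{} = {a, b, f, e, d}

{a, b, f, e, d}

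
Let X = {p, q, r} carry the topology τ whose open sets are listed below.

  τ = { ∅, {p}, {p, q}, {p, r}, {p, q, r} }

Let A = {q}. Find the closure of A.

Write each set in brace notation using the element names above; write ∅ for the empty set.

{q}

complement {p, r}; its interior {p, r}; cl(A) = X∖{p, r} = {q}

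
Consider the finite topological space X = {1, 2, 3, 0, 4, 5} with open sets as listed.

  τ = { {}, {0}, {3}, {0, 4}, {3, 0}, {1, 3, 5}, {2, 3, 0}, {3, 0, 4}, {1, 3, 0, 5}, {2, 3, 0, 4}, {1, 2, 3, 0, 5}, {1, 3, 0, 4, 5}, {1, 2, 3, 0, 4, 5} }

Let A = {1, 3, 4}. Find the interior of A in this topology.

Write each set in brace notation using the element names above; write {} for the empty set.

opens ⊆ A: {}, {3}; union → int = {3}

{3}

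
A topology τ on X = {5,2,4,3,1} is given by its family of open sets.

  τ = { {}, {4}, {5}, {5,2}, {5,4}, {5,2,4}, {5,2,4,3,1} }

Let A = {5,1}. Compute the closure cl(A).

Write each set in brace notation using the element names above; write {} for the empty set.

closure: X∖int(X∖A) = X∖{4} = {5,2,3,1}

{5,2,3,1}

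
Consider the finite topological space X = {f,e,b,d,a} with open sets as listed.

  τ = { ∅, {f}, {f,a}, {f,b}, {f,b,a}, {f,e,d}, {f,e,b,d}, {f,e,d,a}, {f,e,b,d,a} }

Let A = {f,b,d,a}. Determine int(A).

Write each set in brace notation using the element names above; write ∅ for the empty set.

U open, U⊆A: ∅, {f}, {f,a}, {f,b}, {f,b,a}. int(A) = ⋃ = {f,b,a}

{f,b,a}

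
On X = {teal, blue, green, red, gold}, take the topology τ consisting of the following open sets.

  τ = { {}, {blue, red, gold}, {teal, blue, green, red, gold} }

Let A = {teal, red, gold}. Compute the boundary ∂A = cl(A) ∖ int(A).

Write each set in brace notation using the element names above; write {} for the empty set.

{teal, blue, green, red, gold}

open subsets of A: {}; so int(A) = {}
closure: X∖int(X∖A) = X∖{} = {teal, blue, green, red, gold}
∂A = {teal, blue, green, red, gold} minus {} = {teal, blue, green, red, gold}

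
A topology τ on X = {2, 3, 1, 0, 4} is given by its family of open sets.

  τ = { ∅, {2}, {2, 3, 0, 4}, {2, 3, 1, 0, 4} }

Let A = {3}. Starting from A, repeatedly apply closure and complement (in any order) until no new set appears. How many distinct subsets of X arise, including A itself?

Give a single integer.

cl via duality: int({2, 1, 0, 4}) = {2}, so X∖{2} = {3, 1, 0, 4}
Write k for closure, c for complement:
  1. A     = {3}
  2. kA    = {3, 1, 0, 4}
  3. cA    = {2, 1, 0, 4}
  4. ckA   = {2}
  5. kcA   = {2, 3, 1, 0, 4}
  6. ckcA  = ∅
applying k or c yields no new set

6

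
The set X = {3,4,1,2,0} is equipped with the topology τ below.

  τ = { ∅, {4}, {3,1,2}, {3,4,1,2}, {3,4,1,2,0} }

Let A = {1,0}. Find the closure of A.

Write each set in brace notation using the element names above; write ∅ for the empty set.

{3,1,2,0}

X∖A={3,4,2}, int(X∖A)={4}, hence cl(A)={3,1,2,0}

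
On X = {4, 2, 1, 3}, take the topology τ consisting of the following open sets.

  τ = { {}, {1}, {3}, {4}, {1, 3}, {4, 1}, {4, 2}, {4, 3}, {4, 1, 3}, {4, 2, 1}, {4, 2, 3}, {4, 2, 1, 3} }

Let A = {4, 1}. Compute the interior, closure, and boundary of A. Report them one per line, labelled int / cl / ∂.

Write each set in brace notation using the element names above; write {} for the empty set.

interior: largest open inside A is {4, 1} (from {}, {4}, {1}, {4, 1})
cl via duality: int({2, 3}) = {3}, so X∖{3} = {4, 2, 1}
cl∖int = {2}

int(A) = {4, 1}
cl(A)  = {4, 2, 1}
∂A     = {2}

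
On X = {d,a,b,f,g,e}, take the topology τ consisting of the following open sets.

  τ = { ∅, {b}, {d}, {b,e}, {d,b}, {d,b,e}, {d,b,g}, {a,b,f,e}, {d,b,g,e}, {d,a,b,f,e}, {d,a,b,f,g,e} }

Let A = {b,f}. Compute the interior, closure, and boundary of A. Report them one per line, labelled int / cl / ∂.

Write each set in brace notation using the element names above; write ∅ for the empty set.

open subsets of A: ∅, {b}; so int(A) = {b}
closure: X∖int(X∖A) = X∖{d} = {a,b,f,g,e}
∂A = {a,b,f,g,e} minus {b} = {a,f,g,e}

int(A) = {b}
cl(A)  = {a,b,f,g,e}
∂A     = {a,f,g,e}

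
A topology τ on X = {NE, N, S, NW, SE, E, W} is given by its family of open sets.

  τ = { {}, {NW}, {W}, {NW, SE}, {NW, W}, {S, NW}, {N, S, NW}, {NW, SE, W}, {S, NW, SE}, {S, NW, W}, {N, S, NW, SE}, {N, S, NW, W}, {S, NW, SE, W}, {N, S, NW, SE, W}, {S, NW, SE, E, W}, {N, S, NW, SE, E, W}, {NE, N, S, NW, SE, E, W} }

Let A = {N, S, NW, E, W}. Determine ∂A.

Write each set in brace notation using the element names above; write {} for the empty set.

open subsets of A: {}, {NW}, {W}, {S, NW}, {NW, W}, {S, NW, W}, {N, S, NW}, {N, S, NW, W}; so int(A) = {N, S, NW, W}
closure: X∖int(X∖A) = X∖{} = {NE, N, S, NW, SE, E, W}
∂A = {NE, N, S, NW, SE, E, W} minus {N, S, NW, W} = {NE, SE, E}

{NE, SE, E}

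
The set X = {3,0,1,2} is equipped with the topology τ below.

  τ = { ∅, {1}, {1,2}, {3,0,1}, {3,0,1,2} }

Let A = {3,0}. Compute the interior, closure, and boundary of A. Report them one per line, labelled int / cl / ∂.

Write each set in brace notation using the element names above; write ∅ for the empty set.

int(A) = ∅
cl(A)  = {3,0}
∂A     = {3,0}

open subsets of A: ∅; so int(A) = ∅
closure: X∖int(X∖A) = X∖{1,2} = {3,0}
∂A = {3,0} minus ∅ = {3,0}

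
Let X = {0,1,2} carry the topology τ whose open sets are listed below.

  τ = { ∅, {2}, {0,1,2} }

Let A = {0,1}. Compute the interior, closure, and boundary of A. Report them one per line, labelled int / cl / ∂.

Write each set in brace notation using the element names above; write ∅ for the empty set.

int(A) = ∅
cl(A)  = {0,1}
∂A     = {0,1}

U open, U⊆A: ∅. int(A) = ⋃ = ∅
X∖A={2}, int(X∖A)={2}, hence cl(A)={0,1}
∂A: remove int from cl → {0,1}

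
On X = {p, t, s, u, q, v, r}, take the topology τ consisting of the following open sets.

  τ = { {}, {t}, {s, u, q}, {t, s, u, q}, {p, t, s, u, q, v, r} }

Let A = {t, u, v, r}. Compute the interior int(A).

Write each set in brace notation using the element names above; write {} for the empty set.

{t}

U open, U⊆A: {}, {t}. int(A) = ⋃ = {t}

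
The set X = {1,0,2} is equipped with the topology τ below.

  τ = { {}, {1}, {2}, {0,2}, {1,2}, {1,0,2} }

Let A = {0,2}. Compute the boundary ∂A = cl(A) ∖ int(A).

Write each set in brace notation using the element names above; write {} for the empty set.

opens ⊆ A: {}, {2}, {0,2}; union → int = {0,2}
complement {1}; its interior {1}; cl(A) = X∖{1} = {0,2}
boundary = {0,2} ∖ {0,2} = {}

{}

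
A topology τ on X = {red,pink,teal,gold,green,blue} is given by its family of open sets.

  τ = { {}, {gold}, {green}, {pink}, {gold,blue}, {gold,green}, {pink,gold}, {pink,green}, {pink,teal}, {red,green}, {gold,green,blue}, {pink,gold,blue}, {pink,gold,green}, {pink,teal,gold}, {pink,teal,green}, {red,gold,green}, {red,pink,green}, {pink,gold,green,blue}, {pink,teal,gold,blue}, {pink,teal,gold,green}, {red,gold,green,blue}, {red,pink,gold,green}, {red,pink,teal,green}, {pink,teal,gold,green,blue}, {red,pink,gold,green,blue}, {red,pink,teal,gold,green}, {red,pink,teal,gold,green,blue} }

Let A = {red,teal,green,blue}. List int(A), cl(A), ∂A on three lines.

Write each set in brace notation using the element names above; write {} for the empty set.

int(A) = {red,green}
cl(A)  = {red,teal,green,blue}
∂A     = {teal,blue}

open subsets of A: {}, {green}, {red,green}; so int(A) = {red,green}
closure: X∖int(X∖A) = X∖{pink,gold} = {red,teal,green,blue}
∂A = {red,teal,green,blue} minus {red,green} = {teal,blue}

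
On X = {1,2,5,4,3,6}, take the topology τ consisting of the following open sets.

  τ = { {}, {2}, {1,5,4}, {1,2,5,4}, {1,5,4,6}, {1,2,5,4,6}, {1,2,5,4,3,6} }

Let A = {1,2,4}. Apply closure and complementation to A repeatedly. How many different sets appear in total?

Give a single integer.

8

X∖A={5,3,6}, int(X∖A)={}, hence cl(A)={1,2,5,4,3,6}
Orbit (k=closure, c=complement):
  1. A     = {1,2,4}
  2. kA    = {1,2,5,4,3,6}
  3. cA    = {5,3,6}
  4. ckA   = {}
  5. kcA   = {1,5,4,3,6}
  6. ckcA  = {2}
  7. kckcA = {2,3}
  8. ckckcA = {1,5,4,6}
(closed under both — stop)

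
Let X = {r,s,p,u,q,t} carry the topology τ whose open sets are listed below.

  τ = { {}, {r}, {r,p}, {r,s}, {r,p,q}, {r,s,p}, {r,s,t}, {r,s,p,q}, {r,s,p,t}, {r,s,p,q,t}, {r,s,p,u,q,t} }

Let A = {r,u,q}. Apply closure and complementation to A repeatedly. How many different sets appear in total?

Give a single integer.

closure: X∖int(X∖A) = X∖{} = {r,s,p,u,q,t}
Let k=closure and c=complement:
  1. A     = {r,u,q}
  2. kA    = {r,s,p,u,q,t}
  3. cA    = {s,p,t}
  4. ckA   = {}
  5. kcA   = {s,p,u,q,t}
  6. ckcA  = {r}
— saturated at 6

6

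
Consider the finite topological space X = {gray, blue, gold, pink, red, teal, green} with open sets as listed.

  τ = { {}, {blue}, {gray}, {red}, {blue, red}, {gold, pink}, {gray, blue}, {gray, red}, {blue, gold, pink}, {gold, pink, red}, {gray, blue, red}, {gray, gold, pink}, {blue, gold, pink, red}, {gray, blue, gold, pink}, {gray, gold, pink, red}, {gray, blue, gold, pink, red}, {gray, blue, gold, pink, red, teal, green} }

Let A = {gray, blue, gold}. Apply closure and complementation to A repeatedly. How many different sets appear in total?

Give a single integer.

closure: X∖int(X∖A) = X∖{red} = {gray, blue, gold, pink, teal, green}
Let k=closure and c=complement:
  1. A     = {gray, blue, gold}
  2. kA    = {gray, blue, gold, pink, teal, green}
  3. cA    = {pink, red, teal, green}
  4. ckA   = {red}
  5. kcA   = {gold, pink, red, teal, green}
  6. kckA  = {red, teal, green}
  7. ckcA  = {gray, blue}
  8. ckckA = {gray, blue, gold, pink}
  9. kckcA = {gray, blue, teal, green}
  10. ckckcA = {gold, pink, red}
— saturated at 10

10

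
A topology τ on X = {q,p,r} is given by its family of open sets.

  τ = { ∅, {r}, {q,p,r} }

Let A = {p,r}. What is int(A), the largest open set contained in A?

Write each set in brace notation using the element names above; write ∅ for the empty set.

{r}

opens ⊆ A: ∅, {r}; union → int = {r}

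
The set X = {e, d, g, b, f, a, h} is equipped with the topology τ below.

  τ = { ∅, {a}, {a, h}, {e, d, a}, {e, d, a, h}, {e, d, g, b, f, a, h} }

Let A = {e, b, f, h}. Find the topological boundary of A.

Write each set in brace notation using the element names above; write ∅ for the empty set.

interior: largest open inside A is ∅ (from ∅)
cl via duality: int({d, g, a}) = {a}, so X∖{a} = {e, d, g, b, f, h}
cl∖int = {e, d, g, b, f, h}

{e, d, g, b, f, h}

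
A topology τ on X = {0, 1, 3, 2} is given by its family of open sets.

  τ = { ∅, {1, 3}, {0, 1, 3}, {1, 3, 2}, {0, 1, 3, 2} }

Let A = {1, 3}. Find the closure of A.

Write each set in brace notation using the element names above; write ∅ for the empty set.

closure: X∖int(X∖A) = X∖∅ = {0, 1, 3, 2}

{0, 1, 3, 2}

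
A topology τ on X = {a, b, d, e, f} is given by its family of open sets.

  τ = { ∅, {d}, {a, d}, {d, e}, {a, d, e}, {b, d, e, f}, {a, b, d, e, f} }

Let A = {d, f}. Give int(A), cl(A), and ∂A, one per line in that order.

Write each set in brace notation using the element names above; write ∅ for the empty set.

U open, U⊆A: ∅, {d}. int(A) = ⋃ = {d}
X∖A={a, b, e}, int(X∖A)=∅, hence cl(A)={a, b, d, e, f}
∂A: remove int from cl → {a, b, e, f}

int(A) = {d}
cl(A)  = {a, b, d, e, f}
∂A     = {a, b, e, f}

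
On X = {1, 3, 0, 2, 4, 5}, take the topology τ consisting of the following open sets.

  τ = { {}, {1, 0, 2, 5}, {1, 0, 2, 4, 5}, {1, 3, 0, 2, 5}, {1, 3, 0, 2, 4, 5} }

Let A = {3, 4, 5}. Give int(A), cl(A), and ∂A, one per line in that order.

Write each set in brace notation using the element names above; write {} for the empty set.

interior: largest open inside A is {} (from {})
cl via duality: int({1, 0, 2}) = {}, so X∖{} = {1, 3, 0, 2, 4, 5}
cl∖int = {1, 3, 0, 2, 4, 5}

int(A) = {}
cl(A)  = {1, 3, 0, 2, 4, 5}
∂A     = {1, 3, 0, 2, 4, 5}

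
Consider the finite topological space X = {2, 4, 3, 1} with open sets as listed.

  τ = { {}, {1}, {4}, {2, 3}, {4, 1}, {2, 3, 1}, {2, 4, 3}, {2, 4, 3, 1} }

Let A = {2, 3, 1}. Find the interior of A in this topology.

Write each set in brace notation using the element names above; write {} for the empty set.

{2, 3, 1}

U open, U⊆A: {}, {1}, {2, 3}, {2, 3, 1}. int(A) = ⋃ = {2, 3, 1}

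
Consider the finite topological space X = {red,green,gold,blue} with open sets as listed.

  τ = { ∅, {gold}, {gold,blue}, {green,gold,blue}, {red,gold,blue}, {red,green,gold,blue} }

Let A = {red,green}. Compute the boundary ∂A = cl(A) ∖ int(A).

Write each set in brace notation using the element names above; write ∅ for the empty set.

interior: largest open inside A is ∅ (from ∅)
cl via duality: int({gold,blue}) = {gold,blue}, so X∖{gold,blue} = {red,green}
cl∖int = {red,green}

{red,green}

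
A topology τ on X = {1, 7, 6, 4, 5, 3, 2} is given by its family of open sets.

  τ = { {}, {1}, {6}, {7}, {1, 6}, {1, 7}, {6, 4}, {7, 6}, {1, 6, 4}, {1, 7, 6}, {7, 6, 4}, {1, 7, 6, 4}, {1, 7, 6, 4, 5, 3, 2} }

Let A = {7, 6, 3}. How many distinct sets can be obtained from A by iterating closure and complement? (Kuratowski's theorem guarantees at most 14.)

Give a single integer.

X∖A={1, 4, 5, 2}, int(X∖A)={1}, hence cl(A)={7, 6, 4, 5, 3, 2}
Orbit (k=closure, c=complement):
  1. A     = {7, 6, 3}
  2. kA    = {7, 6, 4, 5, 3, 2}
  3. cA    = {1, 4, 5, 2}
  4. ckA   = {1}
  5. kcA   = {1, 4, 5, 3, 2}
  6. kckA  = {1, 5, 3, 2}
  7. ckcA  = {7, 6}
  8. ckckA = {7, 6, 4}
(closed under both — stop)

8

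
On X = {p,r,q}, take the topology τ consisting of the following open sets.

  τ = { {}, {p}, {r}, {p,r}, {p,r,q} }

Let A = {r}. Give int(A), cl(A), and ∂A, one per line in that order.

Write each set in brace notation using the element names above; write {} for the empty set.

int(A) = {r}
cl(A)  = {r,q}
∂A     = {q}

interior: largest open inside A is {r} (from {}, {r})
cl via duality: int({p,q}) = {p}, so X∖{p} = {r,q}
cl∖int = {q}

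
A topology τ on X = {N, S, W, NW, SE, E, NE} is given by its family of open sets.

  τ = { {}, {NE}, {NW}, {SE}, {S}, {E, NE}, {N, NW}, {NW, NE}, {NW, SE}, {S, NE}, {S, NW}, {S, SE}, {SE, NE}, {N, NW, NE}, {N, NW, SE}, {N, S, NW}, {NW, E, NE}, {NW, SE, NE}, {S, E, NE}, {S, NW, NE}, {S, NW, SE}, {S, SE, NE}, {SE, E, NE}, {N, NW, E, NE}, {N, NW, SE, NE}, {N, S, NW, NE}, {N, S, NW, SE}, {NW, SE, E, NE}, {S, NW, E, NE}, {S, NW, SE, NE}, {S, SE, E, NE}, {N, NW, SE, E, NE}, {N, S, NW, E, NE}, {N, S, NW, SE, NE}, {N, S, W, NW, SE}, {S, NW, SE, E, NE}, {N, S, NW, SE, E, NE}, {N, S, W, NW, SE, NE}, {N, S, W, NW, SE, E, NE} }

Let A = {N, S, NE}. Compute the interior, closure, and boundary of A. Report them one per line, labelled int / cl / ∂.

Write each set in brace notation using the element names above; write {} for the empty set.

opens ⊆ A: {}, {S}, {NE}, {S, NE}; union → int = {S, NE}
complement {W, NW, SE, E}; its interior {NW, SE}; cl(A) = X∖{NW, SE} = {N, S, W, E, NE}
boundary = {N, S, W, E, NE} ∖ {S, NE} = {N, W, E}

int(A) = {S, NE}
cl(A)  = {N, S, W, E, NE}
∂A     = {N, W, E}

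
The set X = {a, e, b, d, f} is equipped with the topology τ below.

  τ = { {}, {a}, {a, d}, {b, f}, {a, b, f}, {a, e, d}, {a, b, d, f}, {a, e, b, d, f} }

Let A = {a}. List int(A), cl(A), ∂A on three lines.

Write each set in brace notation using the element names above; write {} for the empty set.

int(A) = {a}
cl(A)  = {a, e, d}
∂A     = {e, d}

opens ⊆ A: {}, {a}; union → int = {a}
complement {e, b, d, f}; its interior {b, f}; cl(A) = X∖{b, f} = {a, e, d}
boundary = {a, e, d} ∖ {a} = {e, d}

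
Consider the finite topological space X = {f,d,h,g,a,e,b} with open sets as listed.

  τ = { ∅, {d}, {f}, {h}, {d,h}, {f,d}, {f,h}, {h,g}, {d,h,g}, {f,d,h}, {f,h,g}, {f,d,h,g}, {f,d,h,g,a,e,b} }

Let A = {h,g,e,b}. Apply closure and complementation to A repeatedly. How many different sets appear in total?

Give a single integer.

6

X∖A={f,d,a}, int(X∖A)={f,d}, hence cl(A)={h,g,a,e,b}
Orbit (k=closure, c=complement):
  1. A     = {h,g,e,b}
  2. kA    = {h,g,a,e,b}
  3. cA    = {f,d,a}
  4. ckA   = {f,d}
  5. kcA   = {f,d,a,e,b}
  6. ckcA  = {h,g}
(closed under both — stop)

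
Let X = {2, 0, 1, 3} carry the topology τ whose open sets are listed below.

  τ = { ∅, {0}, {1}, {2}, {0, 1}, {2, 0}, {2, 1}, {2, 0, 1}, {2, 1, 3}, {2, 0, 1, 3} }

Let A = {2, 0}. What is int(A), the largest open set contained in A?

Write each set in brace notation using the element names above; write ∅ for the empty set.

open subsets of A: ∅, {0}, {2}, {2, 0}; so int(A) = {2, 0}

{2, 0}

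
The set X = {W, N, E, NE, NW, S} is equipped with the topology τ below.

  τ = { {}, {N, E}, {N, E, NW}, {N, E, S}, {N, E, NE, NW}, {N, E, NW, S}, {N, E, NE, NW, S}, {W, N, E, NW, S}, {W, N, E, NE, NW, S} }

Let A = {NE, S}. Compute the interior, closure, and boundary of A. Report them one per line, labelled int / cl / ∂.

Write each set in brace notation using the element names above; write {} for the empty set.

int(A) = {}
cl(A)  = {W, NE, S}
∂A     = {W, NE, S}

opens ⊆ A: {}; union → int = {}
complement {W, N, E, NW}; its interior {N, E, NW}; cl(A) = X∖{N, E, NW} = {W, NE, S}
boundary = {W, NE, S} ∖ {} = {W, NE, S}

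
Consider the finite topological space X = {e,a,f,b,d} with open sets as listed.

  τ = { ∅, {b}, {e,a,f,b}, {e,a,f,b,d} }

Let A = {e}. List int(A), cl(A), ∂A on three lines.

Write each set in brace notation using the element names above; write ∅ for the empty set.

int(A) = ∅
cl(A)  = {e,a,f,d}
∂A     = {e,a,f,d}

interior: largest open inside A is ∅ (from ∅)
cl via duality: int({a,f,b,d}) = {b}, so X∖{b} = {e,a,f,d}
cl∖int = {e,a,f,d}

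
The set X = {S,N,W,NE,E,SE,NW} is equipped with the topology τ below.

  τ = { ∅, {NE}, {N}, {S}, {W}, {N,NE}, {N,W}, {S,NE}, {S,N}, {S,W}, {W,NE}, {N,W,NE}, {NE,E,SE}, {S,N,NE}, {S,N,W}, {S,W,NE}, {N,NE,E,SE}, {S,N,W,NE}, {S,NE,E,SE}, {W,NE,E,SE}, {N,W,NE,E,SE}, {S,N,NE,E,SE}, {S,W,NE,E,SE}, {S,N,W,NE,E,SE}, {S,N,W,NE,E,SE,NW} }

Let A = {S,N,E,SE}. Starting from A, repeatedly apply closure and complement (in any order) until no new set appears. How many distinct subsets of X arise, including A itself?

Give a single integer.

8

cl via duality: int({W,NE,NW}) = {W,NE}, so X∖{W,NE} = {S,N,E,SE,NW}
Write k for closure, c for complement:
  1. A     = {S,N,E,SE}
  2. kA    = {S,N,E,SE,NW}
  3. cA    = {W,NE,NW}
  4. ckA   = {W,NE}
  5. kcA   = {W,NE,E,SE,NW}
  6. ckcA  = {S,N}
  7. kckcA = {S,N,NW}
  8. ckckcA = {W,NE,E,SE}
applying k or c yields no new set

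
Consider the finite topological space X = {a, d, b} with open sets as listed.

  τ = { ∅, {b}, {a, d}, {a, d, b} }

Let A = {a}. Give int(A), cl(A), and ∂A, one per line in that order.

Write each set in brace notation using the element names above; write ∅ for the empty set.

U open, U⊆A: ∅. int(A) = ⋃ = ∅
X∖A={d, b}, int(X∖A)={b}, hence cl(A)={a, d}
∂A: remove int from cl → {a, d}

int(A) = ∅
cl(A)  = {a, d}
∂A     = {a, d}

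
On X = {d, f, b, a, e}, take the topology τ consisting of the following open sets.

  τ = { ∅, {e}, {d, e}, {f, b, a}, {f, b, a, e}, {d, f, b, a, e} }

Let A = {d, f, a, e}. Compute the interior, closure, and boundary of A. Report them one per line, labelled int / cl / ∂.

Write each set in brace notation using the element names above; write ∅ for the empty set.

int(A) = {d, e}
cl(A)  = {d, f, b, a, e}
∂A     = {f, b, a}

interior: largest open inside A is {d, e} (from ∅, {e}, {d, e})
cl via duality: int({b}) = ∅, so X∖∅ = {d, f, b, a, e}
cl∖int = {f, b, a}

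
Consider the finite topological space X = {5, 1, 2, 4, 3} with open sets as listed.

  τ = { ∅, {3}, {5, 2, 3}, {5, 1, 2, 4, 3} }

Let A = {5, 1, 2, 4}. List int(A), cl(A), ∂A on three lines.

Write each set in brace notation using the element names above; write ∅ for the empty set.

int(A) = ∅
cl(A)  = {5, 1, 2, 4}
∂A     = {5, 1, 2, 4}

opens ⊆ A: ∅; union → int = ∅
complement {3}; its interior {3}; cl(A) = X∖{3} = {5, 1, 2, 4}
boundary = {5, 1, 2, 4} ∖ ∅ = {5, 1, 2, 4}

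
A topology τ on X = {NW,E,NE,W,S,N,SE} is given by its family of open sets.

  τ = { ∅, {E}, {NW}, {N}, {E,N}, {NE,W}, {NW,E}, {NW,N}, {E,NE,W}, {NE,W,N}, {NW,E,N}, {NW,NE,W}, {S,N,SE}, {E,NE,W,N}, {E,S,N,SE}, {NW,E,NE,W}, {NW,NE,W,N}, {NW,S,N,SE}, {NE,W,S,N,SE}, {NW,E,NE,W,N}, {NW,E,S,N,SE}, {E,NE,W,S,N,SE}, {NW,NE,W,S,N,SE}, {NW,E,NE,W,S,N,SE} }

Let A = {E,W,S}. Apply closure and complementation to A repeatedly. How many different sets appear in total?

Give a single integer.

8

X∖A={NW,NE,N,SE}, int(X∖A)={NW,N}, hence cl(A)={E,NE,W,S,SE}
Orbit (k=closure, c=complement):
  1. A     = {E,W,S}
  2. kA    = {E,NE,W,S,SE}
  3. cA    = {NW,NE,N,SE}
  4. ckA   = {NW,N}
  5. kcA   = {NW,NE,W,S,N,SE}
  6. kckA  = {NW,S,N,SE}
  7. ckcA  = {E}
  8. ckckA = {E,NE,W}
(closed under both — stop)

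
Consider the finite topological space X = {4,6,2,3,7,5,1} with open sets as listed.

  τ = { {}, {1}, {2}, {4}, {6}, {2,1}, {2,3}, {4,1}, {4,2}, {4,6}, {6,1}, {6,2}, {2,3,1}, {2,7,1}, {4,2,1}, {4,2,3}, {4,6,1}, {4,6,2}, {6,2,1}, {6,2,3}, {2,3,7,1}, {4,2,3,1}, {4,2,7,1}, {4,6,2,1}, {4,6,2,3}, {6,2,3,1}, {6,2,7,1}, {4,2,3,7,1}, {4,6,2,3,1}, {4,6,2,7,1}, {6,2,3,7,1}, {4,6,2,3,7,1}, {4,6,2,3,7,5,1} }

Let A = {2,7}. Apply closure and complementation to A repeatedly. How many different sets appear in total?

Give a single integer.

8

X∖A={4,6,3,5,1}, int(X∖A)={4,6,1}, hence cl(A)={2,3,7,5}
Orbit (k=closure, c=complement):
  1. A     = {2,7}
  2. kA    = {2,3,7,5}
  3. cA    = {4,6,3,5,1}
  4. ckA   = {4,6,1}
  5. kcA   = {4,6,3,7,5,1}
  6. kckA  = {4,6,7,5,1}
  7. ckcA  = {2}
  8. ckckA = {2,3}
(closed under both — stop)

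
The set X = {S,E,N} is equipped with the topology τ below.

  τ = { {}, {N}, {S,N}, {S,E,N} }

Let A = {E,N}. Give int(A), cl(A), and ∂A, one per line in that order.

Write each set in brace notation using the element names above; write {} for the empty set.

int(A) = {N}
cl(A)  = {S,E,N}
∂A     = {S,E}

U open, U⊆A: {}, {N}. int(A) = ⋃ = {N}
X∖A={S}, int(X∖A)={}, hence cl(A)={S,E,N}
∂A: remove int from cl → {S,E}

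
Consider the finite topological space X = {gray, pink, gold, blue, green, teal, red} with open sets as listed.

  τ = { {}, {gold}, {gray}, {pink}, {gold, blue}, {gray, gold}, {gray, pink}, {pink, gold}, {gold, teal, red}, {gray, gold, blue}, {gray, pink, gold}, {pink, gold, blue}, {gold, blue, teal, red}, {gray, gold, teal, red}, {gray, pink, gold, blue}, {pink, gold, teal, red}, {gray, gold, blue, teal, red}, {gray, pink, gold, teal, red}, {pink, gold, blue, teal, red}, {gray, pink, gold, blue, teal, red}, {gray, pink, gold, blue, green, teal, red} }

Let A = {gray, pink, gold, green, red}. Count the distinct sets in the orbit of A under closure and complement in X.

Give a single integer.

X∖A={blue, teal}, int(X∖A)={}, hence cl(A)={gray, pink, gold, blue, green, teal, red}
Orbit (k=closure, c=complement):
  1. A     = {gray, pink, gold, green, red}
  2. kA    = {gray, pink, gold, blue, green, teal, red}
  3. cA    = {blue, teal}
  4. ckA   = {}
  5. kcA   = {blue, green, teal, red}
  6. ckcA  = {gray, pink, gold}
(closed under both — stop)

6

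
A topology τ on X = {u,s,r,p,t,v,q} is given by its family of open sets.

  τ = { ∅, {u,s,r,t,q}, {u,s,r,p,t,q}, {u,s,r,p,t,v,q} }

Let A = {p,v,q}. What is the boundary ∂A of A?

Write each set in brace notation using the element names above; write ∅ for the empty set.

interior: largest open inside A is ∅ (from ∅)
cl via duality: int({u,s,r,t}) = ∅, so X∖∅ = {u,s,r,p,t,v,q}
cl∖int = {u,s,r,p,t,v,q}

{u,s,r,p,t,v,q}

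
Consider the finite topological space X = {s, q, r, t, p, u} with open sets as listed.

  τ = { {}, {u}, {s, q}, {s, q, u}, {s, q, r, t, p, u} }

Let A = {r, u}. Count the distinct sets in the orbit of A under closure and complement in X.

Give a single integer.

6

X∖A={s, q, t, p}, int(X∖A)={s, q}, hence cl(A)={r, t, p, u}
Orbit (k=closure, c=complement):
  1. A     = {r, u}
  2. kA    = {r, t, p, u}
  3. cA    = {s, q, t, p}
  4. ckA   = {s, q}
  5. kcA   = {s, q, r, t, p}
  6. ckcA  = {u}
(closed under both — stop)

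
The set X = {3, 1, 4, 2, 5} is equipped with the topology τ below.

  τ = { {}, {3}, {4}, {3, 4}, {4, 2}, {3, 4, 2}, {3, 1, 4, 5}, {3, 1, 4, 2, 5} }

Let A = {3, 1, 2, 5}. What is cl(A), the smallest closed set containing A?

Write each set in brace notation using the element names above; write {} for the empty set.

{3, 1, 2, 5}

X∖A={4}, int(X∖A)={4}, hence cl(A)={3, 1, 2, 5}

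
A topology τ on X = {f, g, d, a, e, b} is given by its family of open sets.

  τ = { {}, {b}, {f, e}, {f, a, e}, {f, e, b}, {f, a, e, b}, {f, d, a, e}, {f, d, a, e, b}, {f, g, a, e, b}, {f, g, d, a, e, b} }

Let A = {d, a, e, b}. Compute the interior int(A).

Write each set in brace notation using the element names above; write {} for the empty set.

{b}

U open, U⊆A: {}, {b}. int(A) = ⋃ = {b}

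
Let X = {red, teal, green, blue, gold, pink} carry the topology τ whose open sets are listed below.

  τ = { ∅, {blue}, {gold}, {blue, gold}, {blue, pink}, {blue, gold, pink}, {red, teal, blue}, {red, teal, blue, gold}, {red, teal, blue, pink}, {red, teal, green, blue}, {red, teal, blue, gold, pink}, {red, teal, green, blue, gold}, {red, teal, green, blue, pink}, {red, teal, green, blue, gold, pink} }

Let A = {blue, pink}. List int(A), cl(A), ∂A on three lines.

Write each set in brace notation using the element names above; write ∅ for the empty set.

opens ⊆ A: ∅, {blue}, {blue, pink}; union → int = {blue, pink}
complement {red, teal, green, gold}; its interior {gold}; cl(A) = X∖{gold} = {red, teal, green, blue, pink}
boundary = {red, teal, green, blue, pink} ∖ {blue, pink} = {red, teal, green}

int(A) = {blue, pink}
cl(A)  = {red, teal, green, blue, pink}
∂A     = {red, teal, green}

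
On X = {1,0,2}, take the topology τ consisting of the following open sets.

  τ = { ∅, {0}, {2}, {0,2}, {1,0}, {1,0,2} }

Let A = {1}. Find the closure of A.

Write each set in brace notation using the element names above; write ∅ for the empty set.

closure: X∖int(X∖A) = X∖{0,2} = {1}

{1}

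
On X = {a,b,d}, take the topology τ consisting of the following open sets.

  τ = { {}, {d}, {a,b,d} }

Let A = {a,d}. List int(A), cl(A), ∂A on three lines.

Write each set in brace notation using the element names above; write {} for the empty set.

int(A) = {d}
cl(A)  = {a,b,d}
∂A     = {a,b}

interior: largest open inside A is {d} (from {}, {d})
cl via duality: int({b}) = {}, so X∖{} = {a,b,d}
cl∖int = {a,b}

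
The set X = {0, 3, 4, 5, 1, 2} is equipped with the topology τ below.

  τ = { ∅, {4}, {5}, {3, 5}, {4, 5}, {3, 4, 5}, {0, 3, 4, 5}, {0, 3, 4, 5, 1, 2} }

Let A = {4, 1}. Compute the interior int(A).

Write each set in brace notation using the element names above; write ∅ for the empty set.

{4}

interior: largest open inside A is {4} (from ∅, {4})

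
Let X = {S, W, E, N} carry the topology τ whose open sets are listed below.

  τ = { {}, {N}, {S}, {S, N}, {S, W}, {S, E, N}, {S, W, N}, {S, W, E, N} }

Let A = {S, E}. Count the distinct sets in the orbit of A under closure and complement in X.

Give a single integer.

cl via duality: int({W, N}) = {N}, so X∖{N} = {S, W, E}
Write k for closure, c for complement:
  1. A     = {S, E}
  2. kA    = {S, W, E}
  3. cA    = {W, N}
  4. ckA   = {N}
  5. kcA   = {W, E, N}
  6. kckA  = {E, N}
  7. ckcA  = {S}
  8. ckckA = {S, W}
applying k or c yields no new set

8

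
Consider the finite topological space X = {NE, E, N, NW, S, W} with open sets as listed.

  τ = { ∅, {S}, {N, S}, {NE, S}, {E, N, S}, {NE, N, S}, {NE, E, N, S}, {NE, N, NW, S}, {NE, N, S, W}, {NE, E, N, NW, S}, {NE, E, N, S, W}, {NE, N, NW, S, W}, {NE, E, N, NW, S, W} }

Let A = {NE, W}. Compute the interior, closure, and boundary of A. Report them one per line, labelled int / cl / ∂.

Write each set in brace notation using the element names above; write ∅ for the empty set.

int(A) = ∅
cl(A)  = {NE, NW, W}
∂A     = {NE, NW, W}

interior: largest open inside A is ∅ (from ∅)
cl via duality: int({E, N, NW, S}) = {E, N, S}, so X∖{E, N, S} = {NE, NW, W}
cl∖int = {NE, NW, W}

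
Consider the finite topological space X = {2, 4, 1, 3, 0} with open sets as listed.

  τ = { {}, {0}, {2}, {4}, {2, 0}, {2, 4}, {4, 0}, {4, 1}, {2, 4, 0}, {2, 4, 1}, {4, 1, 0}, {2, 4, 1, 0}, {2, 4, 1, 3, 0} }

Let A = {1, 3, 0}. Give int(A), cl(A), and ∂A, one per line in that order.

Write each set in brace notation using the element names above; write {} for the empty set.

U open, U⊆A: {}, {0}. int(A) = ⋃ = {0}
X∖A={2, 4}, int(X∖A)={2, 4}, hence cl(A)={1, 3, 0}
∂A: remove int from cl → {1, 3}

int(A) = {0}
cl(A)  = {1, 3, 0}
∂A     = {1, 3}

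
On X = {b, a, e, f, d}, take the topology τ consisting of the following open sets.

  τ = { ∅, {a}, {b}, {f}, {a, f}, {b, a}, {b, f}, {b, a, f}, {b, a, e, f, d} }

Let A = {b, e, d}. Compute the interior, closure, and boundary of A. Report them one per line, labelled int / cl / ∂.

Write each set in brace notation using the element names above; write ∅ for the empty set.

opens ⊆ A: ∅, {b}; union → int = {b}
complement {a, f}; its interior {a, f}; cl(A) = X∖{a, f} = {b, e, d}
boundary = {b, e, d} ∖ {b} = {e, d}

int(A) = {b}
cl(A)  = {b, e, d}
∂A     = {e, d}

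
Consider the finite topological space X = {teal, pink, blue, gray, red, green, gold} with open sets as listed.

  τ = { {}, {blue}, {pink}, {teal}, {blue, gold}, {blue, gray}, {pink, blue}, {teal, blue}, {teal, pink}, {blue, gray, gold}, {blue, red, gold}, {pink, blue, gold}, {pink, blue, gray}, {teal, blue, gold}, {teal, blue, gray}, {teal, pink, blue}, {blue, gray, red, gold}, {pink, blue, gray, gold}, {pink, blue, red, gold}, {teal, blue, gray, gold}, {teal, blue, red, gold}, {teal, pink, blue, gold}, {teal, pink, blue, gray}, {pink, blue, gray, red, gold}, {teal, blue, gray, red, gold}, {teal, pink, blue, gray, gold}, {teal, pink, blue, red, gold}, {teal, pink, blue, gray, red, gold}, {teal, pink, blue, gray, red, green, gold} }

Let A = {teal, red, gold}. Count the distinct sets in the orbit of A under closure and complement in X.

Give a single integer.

X∖A={pink, blue, gray, green}, int(X∖A)={pink, blue, gray}, hence cl(A)={teal, red, green, gold}
Orbit (k=closure, c=complement):
  1. A     = {teal, red, gold}
  2. kA    = {teal, red, green, gold}
  3. cA    = {pink, blue, gray, green}
  4. ckA   = {pink, blue, gray}
  5. kcA   = {pink, blue, gray, red, green, gold}
  6. ckcA  = {teal}
  7. kckcA = {teal, green}
  8. ckckcA = {pink, blue, gray, red, gold}
(closed under both — stop)

8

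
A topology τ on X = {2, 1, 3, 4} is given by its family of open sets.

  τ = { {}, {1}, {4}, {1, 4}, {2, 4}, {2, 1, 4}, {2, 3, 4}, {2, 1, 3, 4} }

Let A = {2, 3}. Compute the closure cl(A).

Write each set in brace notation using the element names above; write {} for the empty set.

closure: X∖int(X∖A) = X∖{1, 4} = {2, 3}

{2, 3}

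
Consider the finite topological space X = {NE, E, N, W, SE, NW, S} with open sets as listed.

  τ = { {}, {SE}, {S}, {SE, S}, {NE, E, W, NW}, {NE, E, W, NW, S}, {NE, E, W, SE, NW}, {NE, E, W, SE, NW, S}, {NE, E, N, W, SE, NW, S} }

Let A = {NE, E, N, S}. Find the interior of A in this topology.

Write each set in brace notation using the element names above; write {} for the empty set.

{S}

interior: largest open inside A is {S} (from {}, {S})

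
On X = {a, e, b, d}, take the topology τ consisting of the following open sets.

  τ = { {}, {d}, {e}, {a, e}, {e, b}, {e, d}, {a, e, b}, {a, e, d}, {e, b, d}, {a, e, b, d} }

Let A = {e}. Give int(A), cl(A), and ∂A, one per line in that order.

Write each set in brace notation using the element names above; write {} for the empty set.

interior: largest open inside A is {e} (from {}, {e})
cl via duality: int({a, b, d}) = {d}, so X∖{d} = {a, e, b}
cl∖int = {a, b}

int(A) = {e}
cl(A)  = {a, e, b}
∂A     = {a, b}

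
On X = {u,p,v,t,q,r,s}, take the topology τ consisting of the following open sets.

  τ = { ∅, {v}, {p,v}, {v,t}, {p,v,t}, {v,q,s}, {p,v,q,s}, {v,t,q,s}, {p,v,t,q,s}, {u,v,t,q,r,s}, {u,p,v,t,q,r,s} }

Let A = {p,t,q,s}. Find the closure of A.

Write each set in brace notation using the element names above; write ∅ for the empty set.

X∖A={u,v,r}, int(X∖A)={v}, hence cl(A)={u,p,t,q,r,s}

{u,p,t,q,r,s}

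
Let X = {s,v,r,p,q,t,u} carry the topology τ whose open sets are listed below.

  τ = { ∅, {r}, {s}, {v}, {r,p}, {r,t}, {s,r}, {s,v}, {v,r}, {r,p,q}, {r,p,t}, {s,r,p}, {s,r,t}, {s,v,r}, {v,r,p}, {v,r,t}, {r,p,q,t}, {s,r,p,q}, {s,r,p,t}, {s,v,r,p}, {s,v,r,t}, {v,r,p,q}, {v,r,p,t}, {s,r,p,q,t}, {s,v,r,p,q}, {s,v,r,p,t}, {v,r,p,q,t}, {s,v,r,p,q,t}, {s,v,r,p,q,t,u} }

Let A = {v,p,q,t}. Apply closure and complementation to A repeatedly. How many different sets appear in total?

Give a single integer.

8

closure: X∖int(X∖A) = X∖{s,r} = {v,p,q,t,u}
Let k=closure and c=complement:
  1. A     = {v,p,q,t}
  2. kA    = {v,p,q,t,u}
  3. cA    = {s,r,u}
  4. ckA   = {s,r}
  5. kcA   = {s,r,p,q,t,u}
  6. ckcA  = {v}
  7. kckcA = {v,u}
  8. ckckcA = {s,r,p,q,t}
— saturated at 8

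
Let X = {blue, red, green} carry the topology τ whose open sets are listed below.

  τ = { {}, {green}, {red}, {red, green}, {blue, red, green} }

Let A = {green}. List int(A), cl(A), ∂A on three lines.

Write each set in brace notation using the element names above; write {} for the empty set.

int(A) = {green}
cl(A)  = {blue, green}
∂A     = {blue}

interior: largest open inside A is {green} (from {}, {green})
cl via duality: int({blue, red}) = {red}, so X∖{red} = {blue, green}
cl∖int = {blue}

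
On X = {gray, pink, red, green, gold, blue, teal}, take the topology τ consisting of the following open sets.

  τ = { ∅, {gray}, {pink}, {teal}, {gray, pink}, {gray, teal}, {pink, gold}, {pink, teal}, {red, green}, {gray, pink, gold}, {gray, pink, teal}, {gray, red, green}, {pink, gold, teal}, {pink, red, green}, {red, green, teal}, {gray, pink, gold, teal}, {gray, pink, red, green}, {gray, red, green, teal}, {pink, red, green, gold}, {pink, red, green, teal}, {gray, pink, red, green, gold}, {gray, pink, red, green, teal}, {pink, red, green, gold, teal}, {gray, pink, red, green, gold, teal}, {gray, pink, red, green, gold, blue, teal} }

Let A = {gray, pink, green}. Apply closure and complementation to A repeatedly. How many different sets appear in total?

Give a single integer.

12

cl via duality: int({red, gold, blue, teal}) = {teal}, so X∖{teal} = {gray, pink, red, green, gold, blue}
Write k for closure, c for complement:
  1. A     = {gray, pink, green}
  2. kA    = {gray, pink, red, green, gold, blue}
  3. cA    = {red, gold, blue, teal}
  4. ckA   = {teal}
  5. kcA   = {red, green, gold, blue, teal}
  6. kckA  = {blue, teal}
  7. ckcA  = {gray, pink}
  8. ckckA = {gray, pink, red, green, gold}
  9. kckcA = {gray, pink, gold, blue}
  10. ckckcA = {red, green, teal}
  11. kckckcA = {red, green, blue, teal}
  12. ckckckcA = {gray, pink, gold}
applying k or c yields no new set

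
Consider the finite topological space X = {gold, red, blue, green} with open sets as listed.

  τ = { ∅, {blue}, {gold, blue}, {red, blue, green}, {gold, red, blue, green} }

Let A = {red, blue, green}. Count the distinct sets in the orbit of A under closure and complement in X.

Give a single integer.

4

closure: X∖int(X∖A) = X∖∅ = {gold, red, blue, green}
Let k=closure and c=complement:
  1. A     = {red, blue, green}
  2. kA    = {gold, red, blue, green}
  3. cA    = {gold}
  4. ckA   = ∅
— saturated at 4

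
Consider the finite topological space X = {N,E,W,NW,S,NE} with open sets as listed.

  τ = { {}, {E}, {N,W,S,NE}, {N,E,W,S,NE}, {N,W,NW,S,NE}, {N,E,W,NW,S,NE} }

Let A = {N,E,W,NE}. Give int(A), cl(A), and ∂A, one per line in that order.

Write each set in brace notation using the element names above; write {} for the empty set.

int(A) = {E}
cl(A)  = {N,E,W,NW,S,NE}
∂A     = {N,W,NW,S,NE}

open subsets of A: {}, {E}; so int(A) = {E}
closure: X∖int(X∖A) = X∖{} = {N,E,W,NW,S,NE}
∂A = {N,E,W,NW,S,NE} minus {E} = {N,W,NW,S,NE}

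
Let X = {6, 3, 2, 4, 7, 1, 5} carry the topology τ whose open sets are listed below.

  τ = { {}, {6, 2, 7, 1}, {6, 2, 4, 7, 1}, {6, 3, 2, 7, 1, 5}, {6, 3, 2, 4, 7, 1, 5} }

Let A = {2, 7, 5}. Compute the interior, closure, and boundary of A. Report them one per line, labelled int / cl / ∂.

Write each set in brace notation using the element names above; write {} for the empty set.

open subsets of A: {}; so int(A) = {}
closure: X∖int(X∖A) = X∖{} = {6, 3, 2, 4, 7, 1, 5}
∂A = {6, 3, 2, 4, 7, 1, 5} minus {} = {6, 3, 2, 4, 7, 1, 5}

int(A) = {}
cl(A)  = {6, 3, 2, 4, 7, 1, 5}
∂A     = {6, 3, 2, 4, 7, 1, 5}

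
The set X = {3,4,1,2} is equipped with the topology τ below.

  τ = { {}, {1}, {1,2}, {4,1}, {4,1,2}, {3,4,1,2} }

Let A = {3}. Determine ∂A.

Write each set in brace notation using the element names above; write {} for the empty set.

{3}

open subsets of A: {}; so int(A) = {}
closure: X∖int(X∖A) = X∖{4,1,2} = {3}
∂A = {3} minus {} = {3}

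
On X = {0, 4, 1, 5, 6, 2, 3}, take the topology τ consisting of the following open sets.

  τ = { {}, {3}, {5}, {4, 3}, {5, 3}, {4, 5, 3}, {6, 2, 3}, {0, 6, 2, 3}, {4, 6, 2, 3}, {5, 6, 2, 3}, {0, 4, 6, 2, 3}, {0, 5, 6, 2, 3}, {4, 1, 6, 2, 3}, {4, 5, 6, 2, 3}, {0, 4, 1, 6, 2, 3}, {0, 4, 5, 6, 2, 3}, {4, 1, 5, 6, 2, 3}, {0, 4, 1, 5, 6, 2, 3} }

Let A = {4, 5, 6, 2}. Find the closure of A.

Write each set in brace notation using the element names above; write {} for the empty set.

complement {0, 1, 3}; its interior {3}; cl(A) = X∖{3} = {0, 4, 1, 5, 6, 2}

{0, 4, 1, 5, 6, 2}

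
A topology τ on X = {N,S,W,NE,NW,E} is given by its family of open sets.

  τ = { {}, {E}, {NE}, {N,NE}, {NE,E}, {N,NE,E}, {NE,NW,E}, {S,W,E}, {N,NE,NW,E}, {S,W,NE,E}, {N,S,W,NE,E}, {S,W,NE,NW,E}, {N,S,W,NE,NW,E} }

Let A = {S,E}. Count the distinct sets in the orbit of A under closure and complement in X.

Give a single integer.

8

complement {N,W,NE,NW}; its interior {N,NE}; cl(A) = X∖{N,NE} = {S,W,NW,E}
With k = closure, c = complement:
  1. A     = {S,E}
  2. kA    = {S,W,NW,E}
  3. cA    = {N,W,NE,NW}
  4. ckA   = {N,NE}
  5. kcA   = {N,S,W,NE,NW}
  6. kckA  = {N,NE,NW}
  7. ckcA  = {E}
  8. ckckA = {S,W,E}
k, c of each give nothing new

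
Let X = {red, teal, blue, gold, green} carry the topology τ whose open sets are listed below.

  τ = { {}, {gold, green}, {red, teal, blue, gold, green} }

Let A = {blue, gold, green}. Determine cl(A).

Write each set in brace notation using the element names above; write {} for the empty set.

cl via duality: int({red, teal}) = {}, so X∖{} = {red, teal, blue, gold, green}

{red, teal, blue, gold, green}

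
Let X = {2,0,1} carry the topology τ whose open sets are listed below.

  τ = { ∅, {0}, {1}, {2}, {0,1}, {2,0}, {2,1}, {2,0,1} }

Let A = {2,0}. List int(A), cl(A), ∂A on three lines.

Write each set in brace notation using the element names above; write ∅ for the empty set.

opens ⊆ A: ∅, {0}, {2}, {2,0}; union → int = {2,0}
complement {1}; its interior {1}; cl(A) = X∖{1} = {2,0}
boundary = {2,0} ∖ {2,0} = ∅

int(A) = {2,0}
cl(A)  = {2,0}
∂A     = ∅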